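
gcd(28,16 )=4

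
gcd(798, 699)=3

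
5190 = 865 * 6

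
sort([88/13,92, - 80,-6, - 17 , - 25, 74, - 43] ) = [-80, - 43, - 25,- 17, - 6,88/13, 74, 92] 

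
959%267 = 158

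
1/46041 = 1/46041 = 0.00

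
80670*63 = 5082210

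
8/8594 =4/4297 = 0.00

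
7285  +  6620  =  13905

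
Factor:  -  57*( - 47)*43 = 115197  =  3^1*19^1 * 43^1*47^1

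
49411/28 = 1764 +19/28 = 1764.68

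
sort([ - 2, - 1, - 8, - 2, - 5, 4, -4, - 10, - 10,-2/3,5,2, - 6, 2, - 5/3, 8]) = [ - 10, - 10, - 8,  -  6, - 5,  -  4,  -  2, - 2, -5/3, - 1, -2/3,2,2,  4 , 5,8] 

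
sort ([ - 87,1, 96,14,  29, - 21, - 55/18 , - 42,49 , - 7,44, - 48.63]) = [ - 87, - 48.63,-42,-21, -7, - 55/18,1,14, 29 , 44,  49,96 ]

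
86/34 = 2 + 9/17 = 2.53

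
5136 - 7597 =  - 2461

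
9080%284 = 276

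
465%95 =85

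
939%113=35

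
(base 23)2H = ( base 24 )2F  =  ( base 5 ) 223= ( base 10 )63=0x3F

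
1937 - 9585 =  - 7648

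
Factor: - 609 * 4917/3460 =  - 2994453/3460 = - 2^( - 2) *3^2*5^( - 1 )*7^1  *  11^1*29^1*149^1* 173^( - 1)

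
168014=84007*2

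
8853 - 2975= 5878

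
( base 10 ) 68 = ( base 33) 22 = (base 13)53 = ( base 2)1000100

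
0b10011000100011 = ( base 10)9763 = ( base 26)EBD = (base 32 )9H3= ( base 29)bhj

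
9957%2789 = 1590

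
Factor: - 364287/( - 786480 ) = 121429/262160 = 2^( - 4 )*5^(-1)*7^1* 11^1*19^1*29^( - 1 )*83^1 * 113^( - 1) 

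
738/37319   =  738/37319 = 0.02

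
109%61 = 48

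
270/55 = 4 + 10/11 = 4.91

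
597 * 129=77013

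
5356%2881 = 2475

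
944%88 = 64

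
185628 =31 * 5988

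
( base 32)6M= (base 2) 11010110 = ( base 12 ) 15A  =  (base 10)214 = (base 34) 6a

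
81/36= 2+1/4 = 2.25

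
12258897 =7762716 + 4496181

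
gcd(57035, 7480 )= 935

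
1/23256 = 1/23256  =  0.00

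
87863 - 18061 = 69802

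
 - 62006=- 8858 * 7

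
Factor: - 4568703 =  -3^1 * 113^1* 13477^1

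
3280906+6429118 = 9710024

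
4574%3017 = 1557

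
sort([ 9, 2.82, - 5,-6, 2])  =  [ - 6, - 5, 2 , 2.82, 9] 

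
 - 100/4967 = - 100/4967 = - 0.02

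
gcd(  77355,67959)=81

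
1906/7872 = 953/3936  =  0.24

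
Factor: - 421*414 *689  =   - 120088566 = -2^1*3^2*13^1*23^1*53^1*421^1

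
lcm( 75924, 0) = 0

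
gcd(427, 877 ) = 1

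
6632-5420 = 1212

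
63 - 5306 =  - 5243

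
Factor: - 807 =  - 3^1 * 269^1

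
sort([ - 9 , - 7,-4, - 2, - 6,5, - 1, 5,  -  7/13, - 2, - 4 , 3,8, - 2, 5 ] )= [ - 9, - 7, - 6, - 4, -4, - 2, - 2, - 2, - 1,-7/13, 3,5, 5, 5, 8]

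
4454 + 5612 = 10066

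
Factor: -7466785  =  -5^1*37^1*40361^1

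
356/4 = 89 = 89.00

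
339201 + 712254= 1051455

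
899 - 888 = 11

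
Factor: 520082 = 2^1*443^1*587^1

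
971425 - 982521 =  - 11096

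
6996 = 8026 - 1030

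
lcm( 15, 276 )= 1380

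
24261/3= 8087 = 8087.00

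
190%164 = 26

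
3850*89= 342650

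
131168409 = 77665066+53503343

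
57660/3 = 19220= 19220.00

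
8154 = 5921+2233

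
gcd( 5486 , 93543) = 1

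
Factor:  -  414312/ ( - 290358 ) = 2^2*3^( - 2)*19^( - 1)*61^1 = 244/171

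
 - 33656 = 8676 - 42332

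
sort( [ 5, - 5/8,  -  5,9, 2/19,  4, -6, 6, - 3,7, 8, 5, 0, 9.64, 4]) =[ - 6,  -  5,-3, - 5/8, 0, 2/19,4, 4,5 , 5, 6,7,8,9,9.64 ] 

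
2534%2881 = 2534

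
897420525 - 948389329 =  - 50968804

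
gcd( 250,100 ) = 50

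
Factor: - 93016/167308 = - 2^1*7^1 *11^1*277^( - 1 ) = -154/277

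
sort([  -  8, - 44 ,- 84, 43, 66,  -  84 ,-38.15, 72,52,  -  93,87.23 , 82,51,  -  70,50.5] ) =[ - 93, - 84, - 84, - 70,  -  44,-38.15 , - 8,  43,50.5,51,  52,66, 72,82,87.23] 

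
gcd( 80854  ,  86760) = 2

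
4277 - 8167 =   -  3890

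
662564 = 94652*7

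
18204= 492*37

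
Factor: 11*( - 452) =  - 2^2 * 11^1*113^1 = - 4972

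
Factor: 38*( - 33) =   -  2^1 *3^1 * 11^1*19^1 = -1254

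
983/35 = 983/35 = 28.09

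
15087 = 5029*3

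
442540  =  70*6322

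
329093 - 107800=221293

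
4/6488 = 1/1622 =0.00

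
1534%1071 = 463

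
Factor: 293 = 293^1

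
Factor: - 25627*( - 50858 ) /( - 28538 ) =-651668983/14269 =-7^2*19^(  -  1)*59^1*431^1*523^1*751^( - 1 ) 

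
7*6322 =44254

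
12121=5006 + 7115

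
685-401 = 284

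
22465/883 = 25+390/883 = 25.44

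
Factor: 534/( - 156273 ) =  - 178/52091 = -  2^1*13^( - 1 )*89^1*4007^( - 1 )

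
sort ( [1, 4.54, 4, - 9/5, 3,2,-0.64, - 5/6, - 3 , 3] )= [-3, - 9/5,-5/6,-0.64, 1, 2, 3,3, 4, 4.54]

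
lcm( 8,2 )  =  8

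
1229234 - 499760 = 729474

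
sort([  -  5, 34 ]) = [-5,  34] 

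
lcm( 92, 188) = 4324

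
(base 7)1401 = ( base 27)K0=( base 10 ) 540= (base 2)1000011100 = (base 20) 170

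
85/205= 17/41=0.41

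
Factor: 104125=5^3*7^2 * 17^1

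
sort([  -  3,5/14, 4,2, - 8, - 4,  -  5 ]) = [ - 8, -5,-4, - 3,5/14,  2, 4 ]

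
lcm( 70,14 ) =70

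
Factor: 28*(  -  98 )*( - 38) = 104272 = 2^4*7^3*19^1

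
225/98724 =75/32908= 0.00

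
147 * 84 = 12348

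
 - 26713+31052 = 4339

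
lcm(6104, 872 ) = 6104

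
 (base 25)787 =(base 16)11e6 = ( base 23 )8F5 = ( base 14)1954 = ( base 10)4582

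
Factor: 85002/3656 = 93/4 = 2^( - 2 )*3^1* 31^1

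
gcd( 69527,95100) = 1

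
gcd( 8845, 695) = 5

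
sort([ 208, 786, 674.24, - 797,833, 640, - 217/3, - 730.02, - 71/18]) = [ - 797, - 730.02, - 217/3, - 71/18, 208, 640,674.24,  786,  833] 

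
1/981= 1/981   =  0.00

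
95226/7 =95226/7= 13603.71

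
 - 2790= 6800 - 9590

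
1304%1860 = 1304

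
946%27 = 1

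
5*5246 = 26230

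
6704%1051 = 398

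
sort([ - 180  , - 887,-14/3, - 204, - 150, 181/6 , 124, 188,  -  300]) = [ - 887, - 300, - 204, - 180, - 150, - 14/3,  181/6, 124,188] 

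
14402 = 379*38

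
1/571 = 1/571 = 0.00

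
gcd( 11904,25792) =1984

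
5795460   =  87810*66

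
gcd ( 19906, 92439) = 1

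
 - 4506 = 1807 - 6313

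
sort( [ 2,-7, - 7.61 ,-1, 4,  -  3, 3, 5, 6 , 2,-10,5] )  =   [ -10,-7.61, - 7,-3, - 1, 2, 2, 3,4,5, 5, 6] 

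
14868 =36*413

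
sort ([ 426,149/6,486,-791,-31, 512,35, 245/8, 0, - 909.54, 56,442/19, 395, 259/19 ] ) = [-909.54,-791, - 31, 0, 259/19, 442/19, 149/6, 245/8,35,56, 395, 426, 486,  512 ] 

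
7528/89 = 84 + 52/89=84.58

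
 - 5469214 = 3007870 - 8477084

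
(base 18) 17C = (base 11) 390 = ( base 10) 462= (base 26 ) hk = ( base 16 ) 1CE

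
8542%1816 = 1278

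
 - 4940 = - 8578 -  - 3638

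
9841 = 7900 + 1941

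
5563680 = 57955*96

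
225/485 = 45/97  =  0.46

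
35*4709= 164815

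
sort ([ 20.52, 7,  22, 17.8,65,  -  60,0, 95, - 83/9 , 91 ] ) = [ - 60, - 83/9,0,7, 17.8,20.52, 22,65,91,95 ] 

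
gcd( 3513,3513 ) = 3513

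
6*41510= 249060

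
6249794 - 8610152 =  - 2360358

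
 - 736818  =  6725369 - 7462187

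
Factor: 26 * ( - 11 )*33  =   - 2^1*3^1*11^2 * 13^1 = - 9438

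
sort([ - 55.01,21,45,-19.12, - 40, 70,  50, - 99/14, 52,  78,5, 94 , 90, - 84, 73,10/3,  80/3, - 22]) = [- 84, - 55.01, - 40, - 22,  -  19.12, - 99/14, 10/3, 5,  21, 80/3,45, 50  ,  52, 70, 73  ,  78, 90, 94 ]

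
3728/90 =1864/45 = 41.42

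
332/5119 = 332/5119 = 0.06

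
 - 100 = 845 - 945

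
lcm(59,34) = 2006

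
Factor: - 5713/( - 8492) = 2^( - 2 )*11^( - 1 )* 29^1 *193^( - 1 )* 197^1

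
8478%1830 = 1158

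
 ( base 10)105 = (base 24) 49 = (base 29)3i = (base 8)151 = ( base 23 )4d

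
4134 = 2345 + 1789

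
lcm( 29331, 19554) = 58662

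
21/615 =7/205 = 0.03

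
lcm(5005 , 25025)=25025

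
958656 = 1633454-674798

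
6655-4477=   2178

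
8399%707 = 622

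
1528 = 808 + 720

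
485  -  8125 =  - 7640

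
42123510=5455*7722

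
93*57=5301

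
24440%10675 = 3090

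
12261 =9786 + 2475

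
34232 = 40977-6745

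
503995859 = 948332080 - 444336221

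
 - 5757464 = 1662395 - 7419859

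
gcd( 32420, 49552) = 4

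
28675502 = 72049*398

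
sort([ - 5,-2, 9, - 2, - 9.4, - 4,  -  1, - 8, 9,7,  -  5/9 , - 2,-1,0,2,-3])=[ - 9.4, - 8, - 5, - 4, - 3, - 2 , - 2, - 2, - 1, - 1, - 5/9 , 0, 2,  7 , 9,9]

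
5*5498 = 27490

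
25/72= 25/72 = 0.35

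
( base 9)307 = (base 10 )250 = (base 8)372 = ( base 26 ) 9g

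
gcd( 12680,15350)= 10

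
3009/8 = 3009/8 =376.12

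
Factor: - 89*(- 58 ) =2^1*29^1*89^1 = 5162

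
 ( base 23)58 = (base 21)5I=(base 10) 123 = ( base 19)69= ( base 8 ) 173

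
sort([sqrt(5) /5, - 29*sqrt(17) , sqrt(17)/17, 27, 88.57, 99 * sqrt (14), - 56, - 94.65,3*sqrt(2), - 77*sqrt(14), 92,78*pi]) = [ - 77*sqrt(14 ), - 29*sqrt(17),  -  94.65, - 56, sqrt( 17 ) /17, sqrt (5 )/5  ,  3*sqrt (2 ),  27,88.57, 92,78*  pi, 99*sqrt(14 )] 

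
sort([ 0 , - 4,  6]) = [-4, 0, 6 ]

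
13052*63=822276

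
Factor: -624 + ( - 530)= - 1154 = - 2^1* 577^1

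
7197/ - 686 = -7197/686 = - 10.49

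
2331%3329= 2331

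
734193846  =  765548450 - 31354604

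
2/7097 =2/7097 = 0.00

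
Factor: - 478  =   - 2^1* 239^1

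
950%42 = 26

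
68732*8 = 549856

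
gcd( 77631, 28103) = 1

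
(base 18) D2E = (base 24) 79E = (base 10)4262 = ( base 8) 10246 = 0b1000010100110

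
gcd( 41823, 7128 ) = 27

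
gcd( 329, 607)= 1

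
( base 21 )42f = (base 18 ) 5B3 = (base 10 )1821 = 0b11100011101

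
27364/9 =27364/9 = 3040.44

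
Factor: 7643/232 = 2^( - 3 )*29^( - 1)*7643^1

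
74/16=37/8 =4.62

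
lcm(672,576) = 4032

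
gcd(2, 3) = 1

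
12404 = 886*14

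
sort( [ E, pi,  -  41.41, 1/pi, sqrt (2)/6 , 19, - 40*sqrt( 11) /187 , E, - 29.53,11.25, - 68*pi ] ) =[ - 68*pi,-41.41, - 29.53,-40*sqrt( 11 )/187, sqrt( 2 )/6, 1/pi,  E, E, pi,11.25 , 19]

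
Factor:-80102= - 2^1*11^2*331^1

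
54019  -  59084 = - 5065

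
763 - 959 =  - 196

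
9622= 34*283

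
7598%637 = 591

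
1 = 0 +1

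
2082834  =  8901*234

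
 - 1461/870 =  - 487/290 = - 1.68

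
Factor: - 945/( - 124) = 2^( - 2)*3^3*5^1*7^1 * 31^ ( - 1) 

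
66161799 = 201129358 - 134967559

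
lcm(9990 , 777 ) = 69930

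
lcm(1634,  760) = 32680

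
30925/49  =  30925/49  =  631.12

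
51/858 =17/286 = 0.06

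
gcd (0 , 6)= 6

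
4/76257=4/76257 = 0.00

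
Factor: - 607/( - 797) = 607^1*797^(- 1 ) 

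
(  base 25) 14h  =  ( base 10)742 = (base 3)1000111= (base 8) 1346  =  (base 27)10D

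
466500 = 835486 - 368986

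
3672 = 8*459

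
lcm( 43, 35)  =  1505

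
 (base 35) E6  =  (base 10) 496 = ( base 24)kg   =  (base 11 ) 411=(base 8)760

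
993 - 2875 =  -1882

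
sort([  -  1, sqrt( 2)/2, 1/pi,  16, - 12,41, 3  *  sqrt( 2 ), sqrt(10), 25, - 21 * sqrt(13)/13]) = [ -12, - 21 * sqrt(13)/13, - 1,1/pi, sqrt (2 )/2, sqrt(10 ),  3*sqrt( 2), 16,25  ,  41 ]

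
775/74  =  775/74 = 10.47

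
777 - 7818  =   - 7041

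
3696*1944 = 7185024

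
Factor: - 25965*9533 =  - 3^2 * 5^1*577^1*9533^1=- 247524345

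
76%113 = 76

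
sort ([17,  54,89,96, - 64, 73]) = [-64 , 17,54 , 73, 89,96]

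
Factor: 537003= 3^3*19889^1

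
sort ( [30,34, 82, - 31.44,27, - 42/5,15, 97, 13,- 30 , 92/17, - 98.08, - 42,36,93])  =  [ - 98.08,-42, - 31.44, -30, - 42/5,92/17,13, 15,27,30,34,36, 82,93, 97]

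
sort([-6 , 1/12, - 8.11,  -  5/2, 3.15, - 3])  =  [ - 8.11,  -  6,-3, - 5/2, 1/12, 3.15]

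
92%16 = 12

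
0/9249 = 0 = 0.00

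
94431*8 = 755448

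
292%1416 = 292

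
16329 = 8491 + 7838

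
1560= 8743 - 7183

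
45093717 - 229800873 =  - 184707156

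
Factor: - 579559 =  - 251^1 * 2309^1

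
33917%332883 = 33917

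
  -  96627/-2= 96627/2=48313.50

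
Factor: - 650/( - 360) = 2^( - 2 ) * 3^( -2)*5^1*13^1 = 65/36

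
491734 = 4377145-3885411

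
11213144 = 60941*184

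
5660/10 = 566 = 566.00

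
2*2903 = 5806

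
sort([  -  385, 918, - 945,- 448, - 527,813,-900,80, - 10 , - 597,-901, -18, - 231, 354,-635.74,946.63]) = [ - 945,- 901, - 900, - 635.74,-597,-527, - 448,-385 , - 231, -18, - 10,80, 354,813,918, 946.63] 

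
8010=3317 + 4693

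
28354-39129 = - 10775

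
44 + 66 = 110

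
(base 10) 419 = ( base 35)BY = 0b110100011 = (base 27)FE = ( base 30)dt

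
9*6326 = 56934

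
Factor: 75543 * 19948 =2^2*3^1 * 13^2*149^1*4987^1 = 1506931764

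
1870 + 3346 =5216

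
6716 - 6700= 16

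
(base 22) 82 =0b10110010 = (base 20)8I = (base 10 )178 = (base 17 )A8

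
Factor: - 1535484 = -2^2*3^1*199^1*643^1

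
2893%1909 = 984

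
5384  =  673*8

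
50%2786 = 50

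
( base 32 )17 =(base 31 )18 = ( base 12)33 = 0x27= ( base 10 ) 39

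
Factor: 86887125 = 3^2*5^3*13^2 * 457^1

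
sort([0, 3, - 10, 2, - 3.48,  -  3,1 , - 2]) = [ - 10, - 3.48, - 3, - 2,0, 1, 2,  3] 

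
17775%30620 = 17775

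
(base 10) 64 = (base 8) 100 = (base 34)1u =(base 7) 121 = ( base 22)2k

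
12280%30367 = 12280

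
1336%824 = 512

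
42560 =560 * 76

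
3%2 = 1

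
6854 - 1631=5223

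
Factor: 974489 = 974489^1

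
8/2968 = 1/371 = 0.00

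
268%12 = 4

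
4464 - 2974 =1490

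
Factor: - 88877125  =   - 5^3*711017^1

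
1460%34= 32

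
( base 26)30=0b1001110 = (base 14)58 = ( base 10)78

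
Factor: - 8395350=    - 2^1*3^1*5^2*97^1*577^1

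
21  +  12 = 33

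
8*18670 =149360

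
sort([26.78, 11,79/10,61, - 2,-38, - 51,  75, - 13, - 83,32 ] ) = [ - 83, - 51, - 38, - 13, - 2,79/10,11,  26.78,32,  61, 75 ] 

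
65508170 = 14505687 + 51002483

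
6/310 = 3/155 = 0.02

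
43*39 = 1677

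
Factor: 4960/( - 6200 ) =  - 2^2 *5^( - 1 ) =- 4/5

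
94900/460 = 4745/23 = 206.30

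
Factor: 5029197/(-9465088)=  - 2^( - 8 )*3^1*149^1*11251^1 *36973^( - 1 ) 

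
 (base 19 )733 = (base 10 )2587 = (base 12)15b7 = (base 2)101000011011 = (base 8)5033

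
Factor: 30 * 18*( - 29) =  - 15660 = -  2^2 * 3^3 *5^1 * 29^1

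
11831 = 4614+7217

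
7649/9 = 849 + 8/9 = 849.89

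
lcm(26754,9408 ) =856128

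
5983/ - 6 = - 5983/6=-997.17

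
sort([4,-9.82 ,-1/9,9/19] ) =[  -  9.82, - 1/9,9/19,4] 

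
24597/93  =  264 + 15/31= 264.48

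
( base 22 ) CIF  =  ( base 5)144334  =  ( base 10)6219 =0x184B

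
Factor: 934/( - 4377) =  - 2^1*3^( - 1) *467^1 * 1459^( - 1) 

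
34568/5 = 6913 + 3/5 = 6913.60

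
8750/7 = 1250 =1250.00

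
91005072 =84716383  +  6288689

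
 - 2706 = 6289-8995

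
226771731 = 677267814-450496083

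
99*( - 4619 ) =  - 457281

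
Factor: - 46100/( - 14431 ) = 2^2*5^2*461^1*14431^(-1)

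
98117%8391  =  5816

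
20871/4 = 20871/4 = 5217.75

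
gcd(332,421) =1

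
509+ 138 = 647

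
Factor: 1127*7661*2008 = 2^3*7^2*23^1 * 47^1*163^1*251^1 =17336965576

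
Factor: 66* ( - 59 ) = -3894 = -2^1*3^1*11^1*59^1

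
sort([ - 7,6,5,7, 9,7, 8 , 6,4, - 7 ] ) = [ -7, - 7, 4,5, 6,6 , 7, 7,8 , 9]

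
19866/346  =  9933/173 = 57.42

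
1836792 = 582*3156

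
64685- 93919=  - 29234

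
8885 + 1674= 10559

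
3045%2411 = 634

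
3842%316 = 50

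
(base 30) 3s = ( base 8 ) 166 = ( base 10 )118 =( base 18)6a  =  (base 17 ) 6g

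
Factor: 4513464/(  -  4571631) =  - 501496/507959 = - 2^3*43^ (  -  1)*11813^(  -  1)*62687^1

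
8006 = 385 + 7621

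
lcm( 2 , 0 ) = 0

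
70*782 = 54740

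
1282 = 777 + 505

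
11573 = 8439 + 3134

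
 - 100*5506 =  - 550600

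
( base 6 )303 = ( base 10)111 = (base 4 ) 1233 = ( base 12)93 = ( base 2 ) 1101111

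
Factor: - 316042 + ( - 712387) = -1028429 = - 59^1 * 17431^1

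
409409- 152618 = 256791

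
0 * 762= 0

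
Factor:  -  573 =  - 3^1*191^1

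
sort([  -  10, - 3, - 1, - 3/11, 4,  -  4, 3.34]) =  [-10, - 4,  -  3, - 1, - 3/11,3.34  ,  4 ]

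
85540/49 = 1745 + 5/7 = 1745.71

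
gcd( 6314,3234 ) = 154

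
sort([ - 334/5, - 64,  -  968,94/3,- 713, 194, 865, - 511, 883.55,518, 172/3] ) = [ -968, - 713, -511, - 334/5, - 64, 94/3, 172/3, 194, 518,865, 883.55]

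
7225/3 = 7225/3 = 2408.33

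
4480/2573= 4480/2573 = 1.74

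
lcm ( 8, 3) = 24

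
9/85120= 9/85120 = 0.00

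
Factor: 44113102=2^1*11^1*37^1 * 54193^1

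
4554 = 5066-512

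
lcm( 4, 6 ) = 12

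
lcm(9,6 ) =18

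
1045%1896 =1045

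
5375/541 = 5375/541 =9.94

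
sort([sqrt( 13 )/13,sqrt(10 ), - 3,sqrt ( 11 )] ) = [-3, sqrt(13)/13,sqrt(  10 ), sqrt(11 )]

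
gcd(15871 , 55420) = 1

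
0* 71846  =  0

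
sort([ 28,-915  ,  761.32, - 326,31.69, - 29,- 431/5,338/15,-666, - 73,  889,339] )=[  -  915, -666, - 326, - 431/5, - 73, - 29, 338/15, 28,31.69, 339, 761.32  ,  889 ]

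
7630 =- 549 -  - 8179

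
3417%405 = 177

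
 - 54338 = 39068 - 93406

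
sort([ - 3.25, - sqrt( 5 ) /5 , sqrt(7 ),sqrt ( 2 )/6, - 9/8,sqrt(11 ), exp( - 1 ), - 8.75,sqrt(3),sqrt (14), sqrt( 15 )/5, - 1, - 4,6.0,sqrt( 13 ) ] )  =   [ - 8.75,-4, - 3.25, - 9/8, - 1, - sqrt(5 )/5, sqrt(2 )/6,exp( - 1), sqrt(15 ) /5,sqrt(3),sqrt(7 ), sqrt(11 ),sqrt(13),  sqrt(14),6.0 ]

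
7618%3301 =1016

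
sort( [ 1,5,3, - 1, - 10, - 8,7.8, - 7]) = [ - 10, - 8, - 7, - 1,1,3 , 5,7.8] 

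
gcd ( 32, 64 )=32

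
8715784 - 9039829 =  - 324045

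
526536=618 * 852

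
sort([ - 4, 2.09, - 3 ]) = [ - 4, - 3,2.09]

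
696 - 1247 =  - 551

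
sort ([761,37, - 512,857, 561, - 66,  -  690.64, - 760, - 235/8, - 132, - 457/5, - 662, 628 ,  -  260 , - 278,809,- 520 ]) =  [ - 760,-690.64,  -  662 , - 520,  -  512, - 278, - 260, - 132,-457/5,-66, - 235/8,37,  561, 628 , 761,809, 857]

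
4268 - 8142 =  - 3874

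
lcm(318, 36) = 1908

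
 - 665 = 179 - 844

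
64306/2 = 32153 = 32153.00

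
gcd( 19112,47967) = 1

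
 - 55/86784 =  - 1  +  86729/86784 = - 0.00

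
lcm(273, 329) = 12831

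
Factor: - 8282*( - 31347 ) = 259615854 = 2^1*3^6*41^1*43^1*101^1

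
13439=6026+7413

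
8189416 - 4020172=4169244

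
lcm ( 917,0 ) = 0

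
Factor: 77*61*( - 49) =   -  7^3*11^1*61^1 = - 230153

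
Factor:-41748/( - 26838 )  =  2^1*3^(- 2 )*7^1  =  14/9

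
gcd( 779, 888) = 1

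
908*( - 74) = -67192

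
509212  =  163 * 3124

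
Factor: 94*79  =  7426 =2^1*47^1*79^1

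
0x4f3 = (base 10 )1267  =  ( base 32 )17J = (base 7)3460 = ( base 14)667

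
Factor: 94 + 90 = 2^3*23^1  =  184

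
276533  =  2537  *109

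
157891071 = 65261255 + 92629816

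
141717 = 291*487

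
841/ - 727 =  - 2 + 613/727 = - 1.16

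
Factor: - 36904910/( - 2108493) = 2^1 * 3^( - 2 ) * 5^1 * 7^1*17^( - 1 )*37^1*13781^(  -  1)*14249^1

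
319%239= 80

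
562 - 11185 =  - 10623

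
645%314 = 17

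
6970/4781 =6970/4781  =  1.46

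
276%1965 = 276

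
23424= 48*488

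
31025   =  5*6205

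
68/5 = 13+3/5= 13.60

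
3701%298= 125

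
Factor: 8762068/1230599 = 2^2*7^1*312931^1*1230599^(-1 ) 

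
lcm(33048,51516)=1751544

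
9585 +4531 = 14116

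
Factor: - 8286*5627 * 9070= -2^2*3^1 * 5^1*17^1*331^1 * 907^1* 1381^1 = - 422891670540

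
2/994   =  1/497= 0.00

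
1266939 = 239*5301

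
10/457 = 10/457   =  0.02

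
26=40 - 14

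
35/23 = 35/23  =  1.52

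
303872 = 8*37984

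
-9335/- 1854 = 9335/1854 = 5.04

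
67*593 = 39731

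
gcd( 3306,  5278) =58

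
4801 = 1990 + 2811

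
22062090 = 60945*362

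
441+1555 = 1996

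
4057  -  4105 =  - 48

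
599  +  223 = 822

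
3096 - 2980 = 116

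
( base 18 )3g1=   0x4ed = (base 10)1261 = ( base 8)2355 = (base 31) 19l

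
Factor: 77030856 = 2^3 * 3^2 * 7^1*152839^1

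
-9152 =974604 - 983756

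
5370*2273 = 12206010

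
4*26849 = 107396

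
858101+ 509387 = 1367488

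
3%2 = 1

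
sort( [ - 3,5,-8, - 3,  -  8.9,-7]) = [ - 8.9,-8, - 7, - 3, - 3, 5]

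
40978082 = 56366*727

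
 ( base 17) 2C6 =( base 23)1B6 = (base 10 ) 788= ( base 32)ok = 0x314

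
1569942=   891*1762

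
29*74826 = 2169954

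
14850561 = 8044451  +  6806110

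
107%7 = 2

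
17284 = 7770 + 9514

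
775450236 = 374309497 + 401140739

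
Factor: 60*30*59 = 2^3*3^2*5^2*59^1  =  106200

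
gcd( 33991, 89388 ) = 1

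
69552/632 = 8694/79 = 110.05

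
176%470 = 176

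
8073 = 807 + 7266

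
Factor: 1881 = 3^2 * 11^1*19^1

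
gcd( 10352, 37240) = 8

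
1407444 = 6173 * 228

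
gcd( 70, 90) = 10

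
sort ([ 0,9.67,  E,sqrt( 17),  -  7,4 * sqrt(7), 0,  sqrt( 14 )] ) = [ - 7, 0,0,E,sqrt(14), sqrt (17 ), 9.67 , 4 * sqrt(7 )]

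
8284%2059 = 48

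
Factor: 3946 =2^1*1973^1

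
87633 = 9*9737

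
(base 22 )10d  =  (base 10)497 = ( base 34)el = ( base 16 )1f1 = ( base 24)KH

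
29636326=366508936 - 336872610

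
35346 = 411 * 86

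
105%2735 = 105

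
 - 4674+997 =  - 3677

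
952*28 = 26656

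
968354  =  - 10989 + 979343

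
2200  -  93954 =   -  91754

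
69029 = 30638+38391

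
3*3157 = 9471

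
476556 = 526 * 906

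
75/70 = 15/14 = 1.07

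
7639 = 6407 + 1232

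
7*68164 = 477148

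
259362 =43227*6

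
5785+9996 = 15781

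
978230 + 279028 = 1257258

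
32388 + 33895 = 66283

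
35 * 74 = 2590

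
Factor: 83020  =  2^2*5^1*7^1*593^1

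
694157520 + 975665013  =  1669822533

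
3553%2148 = 1405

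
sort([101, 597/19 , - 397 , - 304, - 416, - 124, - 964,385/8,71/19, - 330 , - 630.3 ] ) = [ - 964, - 630.3,-416, - 397, - 330, - 304, - 124,71/19 , 597/19,385/8, 101]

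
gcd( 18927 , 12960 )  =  27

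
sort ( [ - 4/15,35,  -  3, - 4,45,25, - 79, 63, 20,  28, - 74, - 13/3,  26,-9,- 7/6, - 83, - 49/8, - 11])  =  [ - 83, - 79, - 74, - 11, - 9, - 49/8, - 13/3, - 4,  -  3,  -  7/6 ,-4/15,20, 25 , 26, 28, 35, 45,  63]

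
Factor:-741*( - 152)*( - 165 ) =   -  2^3*3^2*5^1*11^1*13^1* 19^2 =-  18584280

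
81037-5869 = 75168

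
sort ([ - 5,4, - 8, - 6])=[ - 8 , - 6,-5 , 4] 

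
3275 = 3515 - 240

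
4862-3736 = 1126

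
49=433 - 384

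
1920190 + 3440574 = 5360764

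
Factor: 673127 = 7^1*13^2 * 569^1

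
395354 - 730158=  - 334804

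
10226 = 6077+4149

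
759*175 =132825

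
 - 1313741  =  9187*( - 143)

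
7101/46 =7101/46 = 154.37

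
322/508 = 161/254= 0.63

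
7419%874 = 427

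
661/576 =661/576 = 1.15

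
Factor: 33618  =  2^1*3^1*13^1*431^1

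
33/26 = 1 + 7/26 = 1.27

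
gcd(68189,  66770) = 11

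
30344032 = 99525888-69181856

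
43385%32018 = 11367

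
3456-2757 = 699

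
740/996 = 185/249 = 0.74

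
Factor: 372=2^2*3^1*31^1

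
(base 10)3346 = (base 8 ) 6422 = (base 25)58L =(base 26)4oi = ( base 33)32d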